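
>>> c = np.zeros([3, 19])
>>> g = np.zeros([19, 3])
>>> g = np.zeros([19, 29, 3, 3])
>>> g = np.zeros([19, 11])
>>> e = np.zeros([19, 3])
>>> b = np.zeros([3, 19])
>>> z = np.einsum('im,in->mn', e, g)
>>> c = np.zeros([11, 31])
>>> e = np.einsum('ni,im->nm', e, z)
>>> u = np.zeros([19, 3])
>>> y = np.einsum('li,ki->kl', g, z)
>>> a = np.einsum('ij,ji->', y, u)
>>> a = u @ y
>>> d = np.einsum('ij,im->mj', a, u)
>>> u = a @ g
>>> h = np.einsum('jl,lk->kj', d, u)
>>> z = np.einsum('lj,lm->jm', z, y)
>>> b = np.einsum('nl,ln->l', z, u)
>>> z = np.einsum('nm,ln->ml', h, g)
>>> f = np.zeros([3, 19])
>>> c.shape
(11, 31)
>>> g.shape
(19, 11)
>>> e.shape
(19, 11)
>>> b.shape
(19,)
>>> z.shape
(3, 19)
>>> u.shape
(19, 11)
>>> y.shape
(3, 19)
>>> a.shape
(19, 19)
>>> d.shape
(3, 19)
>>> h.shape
(11, 3)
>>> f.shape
(3, 19)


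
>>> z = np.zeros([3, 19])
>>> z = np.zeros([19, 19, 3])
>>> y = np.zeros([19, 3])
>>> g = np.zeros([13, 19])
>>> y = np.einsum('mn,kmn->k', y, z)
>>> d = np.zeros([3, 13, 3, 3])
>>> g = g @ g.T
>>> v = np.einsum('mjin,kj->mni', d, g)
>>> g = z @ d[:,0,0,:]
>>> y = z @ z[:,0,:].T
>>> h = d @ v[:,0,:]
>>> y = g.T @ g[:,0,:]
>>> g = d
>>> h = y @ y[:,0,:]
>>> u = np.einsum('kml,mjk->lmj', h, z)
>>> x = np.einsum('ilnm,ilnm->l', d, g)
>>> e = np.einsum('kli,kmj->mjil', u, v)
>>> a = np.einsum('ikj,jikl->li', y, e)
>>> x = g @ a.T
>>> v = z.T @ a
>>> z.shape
(19, 19, 3)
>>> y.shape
(3, 19, 3)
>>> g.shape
(3, 13, 3, 3)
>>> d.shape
(3, 13, 3, 3)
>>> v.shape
(3, 19, 3)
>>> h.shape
(3, 19, 3)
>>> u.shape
(3, 19, 19)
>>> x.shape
(3, 13, 3, 19)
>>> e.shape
(3, 3, 19, 19)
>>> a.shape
(19, 3)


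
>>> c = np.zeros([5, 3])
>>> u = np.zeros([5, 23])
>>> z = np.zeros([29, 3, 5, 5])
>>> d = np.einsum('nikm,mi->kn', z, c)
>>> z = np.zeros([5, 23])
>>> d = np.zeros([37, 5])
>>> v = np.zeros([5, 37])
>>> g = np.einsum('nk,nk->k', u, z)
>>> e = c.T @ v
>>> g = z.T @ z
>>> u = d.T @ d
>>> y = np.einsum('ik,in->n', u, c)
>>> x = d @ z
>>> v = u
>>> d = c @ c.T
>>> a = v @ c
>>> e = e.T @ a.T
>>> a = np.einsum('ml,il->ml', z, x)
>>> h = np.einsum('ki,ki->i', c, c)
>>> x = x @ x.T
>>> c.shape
(5, 3)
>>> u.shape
(5, 5)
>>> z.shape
(5, 23)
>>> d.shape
(5, 5)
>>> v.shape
(5, 5)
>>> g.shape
(23, 23)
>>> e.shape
(37, 5)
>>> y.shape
(3,)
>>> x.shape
(37, 37)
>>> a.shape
(5, 23)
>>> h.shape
(3,)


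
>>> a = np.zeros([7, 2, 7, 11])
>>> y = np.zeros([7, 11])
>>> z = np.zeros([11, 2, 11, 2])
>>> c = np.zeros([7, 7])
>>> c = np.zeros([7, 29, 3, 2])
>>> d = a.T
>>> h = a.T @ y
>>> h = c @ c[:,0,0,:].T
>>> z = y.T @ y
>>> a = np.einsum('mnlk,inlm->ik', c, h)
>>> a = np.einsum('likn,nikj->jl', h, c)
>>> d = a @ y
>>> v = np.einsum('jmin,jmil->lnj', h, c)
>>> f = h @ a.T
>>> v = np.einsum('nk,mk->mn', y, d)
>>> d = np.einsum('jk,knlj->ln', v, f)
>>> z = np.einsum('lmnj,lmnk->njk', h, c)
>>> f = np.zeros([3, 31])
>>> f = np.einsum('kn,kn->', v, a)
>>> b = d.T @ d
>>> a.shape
(2, 7)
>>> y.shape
(7, 11)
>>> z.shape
(3, 7, 2)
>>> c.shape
(7, 29, 3, 2)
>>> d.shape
(3, 29)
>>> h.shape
(7, 29, 3, 7)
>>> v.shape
(2, 7)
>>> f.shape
()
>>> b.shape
(29, 29)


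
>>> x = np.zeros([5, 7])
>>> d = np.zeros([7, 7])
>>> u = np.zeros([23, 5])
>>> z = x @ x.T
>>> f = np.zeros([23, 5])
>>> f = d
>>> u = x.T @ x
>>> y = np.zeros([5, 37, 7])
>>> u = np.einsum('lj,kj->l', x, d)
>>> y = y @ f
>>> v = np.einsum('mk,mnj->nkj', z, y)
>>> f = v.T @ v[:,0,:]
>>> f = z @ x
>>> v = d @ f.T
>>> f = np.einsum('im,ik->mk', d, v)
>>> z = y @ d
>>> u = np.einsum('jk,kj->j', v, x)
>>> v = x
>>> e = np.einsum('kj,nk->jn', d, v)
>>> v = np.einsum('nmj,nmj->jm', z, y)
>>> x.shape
(5, 7)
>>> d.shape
(7, 7)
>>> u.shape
(7,)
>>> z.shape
(5, 37, 7)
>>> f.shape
(7, 5)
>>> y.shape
(5, 37, 7)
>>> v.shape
(7, 37)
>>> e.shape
(7, 5)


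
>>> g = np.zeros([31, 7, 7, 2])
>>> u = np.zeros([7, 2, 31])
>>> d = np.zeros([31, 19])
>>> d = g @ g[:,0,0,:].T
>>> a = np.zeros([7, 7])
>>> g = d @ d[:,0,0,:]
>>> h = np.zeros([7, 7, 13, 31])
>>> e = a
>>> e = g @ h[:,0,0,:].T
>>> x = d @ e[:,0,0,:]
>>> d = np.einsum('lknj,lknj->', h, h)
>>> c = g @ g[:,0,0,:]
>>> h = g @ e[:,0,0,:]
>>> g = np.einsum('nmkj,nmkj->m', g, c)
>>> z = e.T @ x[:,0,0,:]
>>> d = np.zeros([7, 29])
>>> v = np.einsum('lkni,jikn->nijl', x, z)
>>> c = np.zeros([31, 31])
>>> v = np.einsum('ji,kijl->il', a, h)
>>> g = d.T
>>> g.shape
(29, 7)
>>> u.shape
(7, 2, 31)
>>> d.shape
(7, 29)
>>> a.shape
(7, 7)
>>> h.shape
(31, 7, 7, 7)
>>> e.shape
(31, 7, 7, 7)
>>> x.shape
(31, 7, 7, 7)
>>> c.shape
(31, 31)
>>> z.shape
(7, 7, 7, 7)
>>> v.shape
(7, 7)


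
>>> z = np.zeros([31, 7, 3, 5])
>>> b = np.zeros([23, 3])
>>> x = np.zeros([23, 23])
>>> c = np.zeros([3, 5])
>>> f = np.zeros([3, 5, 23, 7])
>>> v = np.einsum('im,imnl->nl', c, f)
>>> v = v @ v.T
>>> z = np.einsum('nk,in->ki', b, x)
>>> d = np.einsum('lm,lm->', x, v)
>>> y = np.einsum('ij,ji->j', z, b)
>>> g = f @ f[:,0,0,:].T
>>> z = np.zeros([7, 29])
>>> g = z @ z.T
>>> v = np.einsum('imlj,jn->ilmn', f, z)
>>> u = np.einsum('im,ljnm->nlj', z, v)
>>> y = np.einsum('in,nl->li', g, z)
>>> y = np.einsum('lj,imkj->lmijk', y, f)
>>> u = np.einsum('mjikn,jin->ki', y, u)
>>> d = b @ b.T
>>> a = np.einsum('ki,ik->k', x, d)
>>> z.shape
(7, 29)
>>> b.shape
(23, 3)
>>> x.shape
(23, 23)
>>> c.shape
(3, 5)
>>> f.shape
(3, 5, 23, 7)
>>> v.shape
(3, 23, 5, 29)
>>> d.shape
(23, 23)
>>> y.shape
(29, 5, 3, 7, 23)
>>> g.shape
(7, 7)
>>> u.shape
(7, 3)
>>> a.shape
(23,)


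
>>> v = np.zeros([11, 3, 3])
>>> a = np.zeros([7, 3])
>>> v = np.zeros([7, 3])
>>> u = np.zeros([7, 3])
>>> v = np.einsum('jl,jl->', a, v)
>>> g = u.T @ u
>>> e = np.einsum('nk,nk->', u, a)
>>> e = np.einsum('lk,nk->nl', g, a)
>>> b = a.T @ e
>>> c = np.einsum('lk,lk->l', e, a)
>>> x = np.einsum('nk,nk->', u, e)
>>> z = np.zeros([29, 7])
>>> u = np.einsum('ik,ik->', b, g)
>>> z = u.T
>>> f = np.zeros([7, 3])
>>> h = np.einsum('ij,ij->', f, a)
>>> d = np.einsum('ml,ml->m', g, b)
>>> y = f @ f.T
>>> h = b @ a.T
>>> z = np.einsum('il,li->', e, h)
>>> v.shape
()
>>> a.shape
(7, 3)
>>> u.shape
()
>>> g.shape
(3, 3)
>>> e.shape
(7, 3)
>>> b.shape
(3, 3)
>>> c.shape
(7,)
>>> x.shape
()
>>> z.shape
()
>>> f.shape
(7, 3)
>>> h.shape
(3, 7)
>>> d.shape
(3,)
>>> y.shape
(7, 7)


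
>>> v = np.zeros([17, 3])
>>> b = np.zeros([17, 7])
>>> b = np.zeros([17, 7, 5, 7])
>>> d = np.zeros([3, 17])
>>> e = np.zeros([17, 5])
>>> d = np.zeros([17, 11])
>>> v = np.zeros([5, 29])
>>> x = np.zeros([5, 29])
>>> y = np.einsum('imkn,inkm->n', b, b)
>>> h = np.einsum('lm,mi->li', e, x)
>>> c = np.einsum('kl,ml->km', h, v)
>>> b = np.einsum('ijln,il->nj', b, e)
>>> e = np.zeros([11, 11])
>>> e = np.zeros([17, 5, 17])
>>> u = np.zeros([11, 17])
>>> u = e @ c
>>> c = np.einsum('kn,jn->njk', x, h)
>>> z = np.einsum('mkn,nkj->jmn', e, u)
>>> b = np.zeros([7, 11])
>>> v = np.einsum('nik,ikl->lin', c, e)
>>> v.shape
(17, 17, 29)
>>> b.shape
(7, 11)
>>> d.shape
(17, 11)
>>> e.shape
(17, 5, 17)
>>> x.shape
(5, 29)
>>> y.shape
(7,)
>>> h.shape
(17, 29)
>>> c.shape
(29, 17, 5)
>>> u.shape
(17, 5, 5)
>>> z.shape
(5, 17, 17)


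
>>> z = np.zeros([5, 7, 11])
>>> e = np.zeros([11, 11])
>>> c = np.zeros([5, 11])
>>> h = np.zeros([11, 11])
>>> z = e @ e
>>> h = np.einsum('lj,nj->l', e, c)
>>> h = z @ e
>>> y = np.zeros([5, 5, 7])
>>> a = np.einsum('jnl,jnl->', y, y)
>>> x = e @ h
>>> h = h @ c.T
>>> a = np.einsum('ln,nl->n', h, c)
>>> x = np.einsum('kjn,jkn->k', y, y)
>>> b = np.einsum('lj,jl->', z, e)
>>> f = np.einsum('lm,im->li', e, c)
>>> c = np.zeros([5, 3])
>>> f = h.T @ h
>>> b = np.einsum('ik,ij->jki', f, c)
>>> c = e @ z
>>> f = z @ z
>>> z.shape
(11, 11)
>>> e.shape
(11, 11)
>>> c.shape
(11, 11)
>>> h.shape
(11, 5)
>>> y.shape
(5, 5, 7)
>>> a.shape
(5,)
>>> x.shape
(5,)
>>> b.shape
(3, 5, 5)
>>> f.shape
(11, 11)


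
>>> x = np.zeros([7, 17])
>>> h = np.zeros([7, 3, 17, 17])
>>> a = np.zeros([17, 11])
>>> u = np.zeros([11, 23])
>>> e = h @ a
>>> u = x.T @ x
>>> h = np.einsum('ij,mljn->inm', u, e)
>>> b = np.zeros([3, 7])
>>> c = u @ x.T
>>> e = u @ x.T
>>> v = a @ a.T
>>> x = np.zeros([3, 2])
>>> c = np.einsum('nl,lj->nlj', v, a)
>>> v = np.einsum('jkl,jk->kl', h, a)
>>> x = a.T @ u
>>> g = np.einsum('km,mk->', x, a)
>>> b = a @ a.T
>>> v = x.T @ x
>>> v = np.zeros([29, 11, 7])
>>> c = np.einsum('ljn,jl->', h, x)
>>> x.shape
(11, 17)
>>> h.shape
(17, 11, 7)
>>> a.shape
(17, 11)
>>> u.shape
(17, 17)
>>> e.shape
(17, 7)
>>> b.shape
(17, 17)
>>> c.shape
()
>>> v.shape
(29, 11, 7)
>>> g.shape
()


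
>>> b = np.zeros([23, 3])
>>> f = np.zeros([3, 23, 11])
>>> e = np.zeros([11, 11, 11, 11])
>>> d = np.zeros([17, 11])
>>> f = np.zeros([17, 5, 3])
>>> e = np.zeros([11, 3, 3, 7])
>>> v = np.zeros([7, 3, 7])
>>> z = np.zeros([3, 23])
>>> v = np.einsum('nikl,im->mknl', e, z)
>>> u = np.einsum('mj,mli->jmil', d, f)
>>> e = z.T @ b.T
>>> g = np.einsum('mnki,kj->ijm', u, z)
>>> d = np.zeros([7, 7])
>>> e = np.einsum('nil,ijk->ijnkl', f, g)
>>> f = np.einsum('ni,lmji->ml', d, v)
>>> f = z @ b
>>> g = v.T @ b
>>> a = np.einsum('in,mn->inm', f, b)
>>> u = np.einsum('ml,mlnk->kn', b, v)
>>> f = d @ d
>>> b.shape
(23, 3)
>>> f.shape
(7, 7)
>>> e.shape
(5, 23, 17, 11, 3)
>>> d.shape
(7, 7)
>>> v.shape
(23, 3, 11, 7)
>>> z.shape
(3, 23)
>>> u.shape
(7, 11)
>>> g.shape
(7, 11, 3, 3)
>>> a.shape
(3, 3, 23)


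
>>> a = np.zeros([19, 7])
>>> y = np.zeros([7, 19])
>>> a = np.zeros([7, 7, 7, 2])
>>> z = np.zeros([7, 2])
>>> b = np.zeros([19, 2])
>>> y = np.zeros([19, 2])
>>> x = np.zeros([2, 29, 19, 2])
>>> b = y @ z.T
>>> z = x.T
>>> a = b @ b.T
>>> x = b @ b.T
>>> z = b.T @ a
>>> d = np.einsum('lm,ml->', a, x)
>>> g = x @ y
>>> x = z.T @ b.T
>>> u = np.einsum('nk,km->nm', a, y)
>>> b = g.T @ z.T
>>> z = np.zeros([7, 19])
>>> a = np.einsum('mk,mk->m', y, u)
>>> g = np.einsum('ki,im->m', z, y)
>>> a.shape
(19,)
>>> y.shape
(19, 2)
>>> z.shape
(7, 19)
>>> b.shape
(2, 7)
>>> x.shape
(19, 19)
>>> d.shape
()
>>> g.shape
(2,)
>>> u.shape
(19, 2)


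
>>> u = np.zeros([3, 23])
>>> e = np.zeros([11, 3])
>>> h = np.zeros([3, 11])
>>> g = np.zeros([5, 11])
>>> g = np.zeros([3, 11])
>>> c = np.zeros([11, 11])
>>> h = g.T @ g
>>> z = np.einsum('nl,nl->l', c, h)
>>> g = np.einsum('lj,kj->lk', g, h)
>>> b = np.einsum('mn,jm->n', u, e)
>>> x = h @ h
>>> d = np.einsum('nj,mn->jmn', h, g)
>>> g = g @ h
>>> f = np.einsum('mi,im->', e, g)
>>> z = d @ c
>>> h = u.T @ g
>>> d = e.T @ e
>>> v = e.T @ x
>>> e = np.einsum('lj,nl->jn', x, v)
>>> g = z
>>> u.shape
(3, 23)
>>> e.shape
(11, 3)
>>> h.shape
(23, 11)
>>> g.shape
(11, 3, 11)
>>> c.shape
(11, 11)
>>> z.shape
(11, 3, 11)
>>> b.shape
(23,)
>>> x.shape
(11, 11)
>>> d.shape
(3, 3)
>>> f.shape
()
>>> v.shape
(3, 11)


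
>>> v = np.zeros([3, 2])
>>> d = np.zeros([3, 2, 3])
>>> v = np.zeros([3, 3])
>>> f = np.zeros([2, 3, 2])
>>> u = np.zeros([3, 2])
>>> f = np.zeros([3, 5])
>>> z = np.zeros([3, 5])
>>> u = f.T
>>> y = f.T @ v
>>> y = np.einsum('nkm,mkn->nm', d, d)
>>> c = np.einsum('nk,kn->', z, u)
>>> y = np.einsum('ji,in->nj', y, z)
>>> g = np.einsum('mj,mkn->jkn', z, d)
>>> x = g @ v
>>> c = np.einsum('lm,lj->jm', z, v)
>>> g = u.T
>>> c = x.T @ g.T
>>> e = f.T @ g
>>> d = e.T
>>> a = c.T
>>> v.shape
(3, 3)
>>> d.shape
(5, 5)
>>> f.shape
(3, 5)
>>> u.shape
(5, 3)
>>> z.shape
(3, 5)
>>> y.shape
(5, 3)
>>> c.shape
(3, 2, 3)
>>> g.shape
(3, 5)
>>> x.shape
(5, 2, 3)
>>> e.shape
(5, 5)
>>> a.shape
(3, 2, 3)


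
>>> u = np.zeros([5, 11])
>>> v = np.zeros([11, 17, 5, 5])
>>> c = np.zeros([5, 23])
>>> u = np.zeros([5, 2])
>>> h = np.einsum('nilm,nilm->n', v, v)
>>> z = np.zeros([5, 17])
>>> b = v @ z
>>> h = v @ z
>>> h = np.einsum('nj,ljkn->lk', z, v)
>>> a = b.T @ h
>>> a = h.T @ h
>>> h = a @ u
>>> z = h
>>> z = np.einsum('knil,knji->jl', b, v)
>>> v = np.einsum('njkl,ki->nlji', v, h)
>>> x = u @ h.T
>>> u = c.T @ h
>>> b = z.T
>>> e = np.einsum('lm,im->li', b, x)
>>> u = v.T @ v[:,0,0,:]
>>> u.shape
(2, 17, 5, 2)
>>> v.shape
(11, 5, 17, 2)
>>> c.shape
(5, 23)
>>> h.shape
(5, 2)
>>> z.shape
(5, 17)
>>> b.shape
(17, 5)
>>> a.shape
(5, 5)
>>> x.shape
(5, 5)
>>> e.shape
(17, 5)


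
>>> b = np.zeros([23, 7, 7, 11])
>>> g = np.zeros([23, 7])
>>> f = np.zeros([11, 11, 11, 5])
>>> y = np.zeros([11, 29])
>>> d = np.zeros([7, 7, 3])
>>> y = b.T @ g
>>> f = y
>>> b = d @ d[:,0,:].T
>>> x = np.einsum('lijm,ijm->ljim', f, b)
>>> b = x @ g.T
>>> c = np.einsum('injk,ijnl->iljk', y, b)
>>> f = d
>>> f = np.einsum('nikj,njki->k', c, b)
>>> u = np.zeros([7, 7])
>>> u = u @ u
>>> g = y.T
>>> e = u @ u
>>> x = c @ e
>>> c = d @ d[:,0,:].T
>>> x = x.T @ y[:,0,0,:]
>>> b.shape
(11, 7, 7, 23)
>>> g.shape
(7, 7, 7, 11)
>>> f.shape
(7,)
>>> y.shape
(11, 7, 7, 7)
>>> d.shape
(7, 7, 3)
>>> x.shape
(7, 7, 23, 7)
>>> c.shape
(7, 7, 7)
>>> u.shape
(7, 7)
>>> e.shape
(7, 7)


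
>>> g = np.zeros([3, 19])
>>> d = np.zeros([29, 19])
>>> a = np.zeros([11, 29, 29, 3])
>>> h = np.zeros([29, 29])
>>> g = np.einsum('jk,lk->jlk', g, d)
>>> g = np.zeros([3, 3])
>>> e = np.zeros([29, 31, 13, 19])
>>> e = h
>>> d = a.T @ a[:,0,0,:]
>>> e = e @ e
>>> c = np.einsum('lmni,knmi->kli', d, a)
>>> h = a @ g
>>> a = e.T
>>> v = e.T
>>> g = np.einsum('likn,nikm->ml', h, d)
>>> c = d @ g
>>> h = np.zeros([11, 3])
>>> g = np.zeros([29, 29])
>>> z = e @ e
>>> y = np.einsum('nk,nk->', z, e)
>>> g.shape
(29, 29)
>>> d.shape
(3, 29, 29, 3)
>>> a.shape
(29, 29)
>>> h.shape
(11, 3)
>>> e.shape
(29, 29)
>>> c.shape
(3, 29, 29, 11)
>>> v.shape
(29, 29)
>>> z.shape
(29, 29)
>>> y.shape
()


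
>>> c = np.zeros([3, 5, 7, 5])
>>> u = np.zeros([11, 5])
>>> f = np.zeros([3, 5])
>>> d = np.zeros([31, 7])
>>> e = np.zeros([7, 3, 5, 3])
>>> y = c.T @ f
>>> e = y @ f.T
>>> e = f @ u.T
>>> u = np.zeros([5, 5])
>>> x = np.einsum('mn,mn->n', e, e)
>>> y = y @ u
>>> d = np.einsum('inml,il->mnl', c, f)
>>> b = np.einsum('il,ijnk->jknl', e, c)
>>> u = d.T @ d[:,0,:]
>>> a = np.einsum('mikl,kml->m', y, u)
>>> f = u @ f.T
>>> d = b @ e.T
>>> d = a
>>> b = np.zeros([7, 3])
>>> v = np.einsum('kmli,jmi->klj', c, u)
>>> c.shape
(3, 5, 7, 5)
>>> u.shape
(5, 5, 5)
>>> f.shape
(5, 5, 3)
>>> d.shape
(5,)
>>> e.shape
(3, 11)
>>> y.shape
(5, 7, 5, 5)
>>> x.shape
(11,)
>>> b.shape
(7, 3)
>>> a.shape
(5,)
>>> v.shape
(3, 7, 5)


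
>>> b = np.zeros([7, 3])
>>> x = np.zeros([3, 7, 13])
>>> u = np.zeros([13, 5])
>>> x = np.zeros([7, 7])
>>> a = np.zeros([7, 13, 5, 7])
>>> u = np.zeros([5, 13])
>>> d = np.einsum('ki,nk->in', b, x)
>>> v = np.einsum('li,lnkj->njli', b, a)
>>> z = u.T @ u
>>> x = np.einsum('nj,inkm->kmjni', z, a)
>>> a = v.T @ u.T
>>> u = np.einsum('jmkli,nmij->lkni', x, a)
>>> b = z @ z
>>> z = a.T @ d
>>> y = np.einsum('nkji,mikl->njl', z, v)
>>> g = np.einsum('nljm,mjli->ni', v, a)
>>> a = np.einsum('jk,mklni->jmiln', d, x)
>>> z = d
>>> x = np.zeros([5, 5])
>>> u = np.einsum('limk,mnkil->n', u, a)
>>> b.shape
(13, 13)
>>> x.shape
(5, 5)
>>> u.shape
(5,)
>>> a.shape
(3, 5, 7, 13, 13)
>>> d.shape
(3, 7)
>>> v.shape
(13, 7, 7, 3)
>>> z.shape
(3, 7)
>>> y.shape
(5, 7, 3)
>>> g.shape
(13, 5)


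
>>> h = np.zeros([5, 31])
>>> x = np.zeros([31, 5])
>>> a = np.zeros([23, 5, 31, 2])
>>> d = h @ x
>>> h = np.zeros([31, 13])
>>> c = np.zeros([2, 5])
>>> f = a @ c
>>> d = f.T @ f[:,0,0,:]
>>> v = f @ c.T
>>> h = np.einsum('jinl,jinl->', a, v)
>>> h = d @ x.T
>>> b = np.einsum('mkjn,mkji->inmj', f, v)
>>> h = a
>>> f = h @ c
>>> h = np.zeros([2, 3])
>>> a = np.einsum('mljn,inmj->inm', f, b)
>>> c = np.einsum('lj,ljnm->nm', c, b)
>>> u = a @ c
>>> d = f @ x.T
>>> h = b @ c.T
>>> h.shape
(2, 5, 23, 23)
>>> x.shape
(31, 5)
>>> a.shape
(2, 5, 23)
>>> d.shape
(23, 5, 31, 31)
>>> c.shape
(23, 31)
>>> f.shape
(23, 5, 31, 5)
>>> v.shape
(23, 5, 31, 2)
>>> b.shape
(2, 5, 23, 31)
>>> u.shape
(2, 5, 31)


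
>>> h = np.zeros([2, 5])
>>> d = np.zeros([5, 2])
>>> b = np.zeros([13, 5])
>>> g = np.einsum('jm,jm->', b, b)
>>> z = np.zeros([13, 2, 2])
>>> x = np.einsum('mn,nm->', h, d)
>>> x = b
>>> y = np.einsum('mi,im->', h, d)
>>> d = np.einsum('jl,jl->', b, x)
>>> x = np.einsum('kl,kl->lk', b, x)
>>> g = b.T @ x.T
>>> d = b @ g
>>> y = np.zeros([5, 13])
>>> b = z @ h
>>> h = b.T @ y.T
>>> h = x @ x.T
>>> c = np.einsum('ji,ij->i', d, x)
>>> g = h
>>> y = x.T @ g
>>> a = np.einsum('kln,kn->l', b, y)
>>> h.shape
(5, 5)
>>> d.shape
(13, 5)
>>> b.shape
(13, 2, 5)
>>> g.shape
(5, 5)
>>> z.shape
(13, 2, 2)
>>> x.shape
(5, 13)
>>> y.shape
(13, 5)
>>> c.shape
(5,)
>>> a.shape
(2,)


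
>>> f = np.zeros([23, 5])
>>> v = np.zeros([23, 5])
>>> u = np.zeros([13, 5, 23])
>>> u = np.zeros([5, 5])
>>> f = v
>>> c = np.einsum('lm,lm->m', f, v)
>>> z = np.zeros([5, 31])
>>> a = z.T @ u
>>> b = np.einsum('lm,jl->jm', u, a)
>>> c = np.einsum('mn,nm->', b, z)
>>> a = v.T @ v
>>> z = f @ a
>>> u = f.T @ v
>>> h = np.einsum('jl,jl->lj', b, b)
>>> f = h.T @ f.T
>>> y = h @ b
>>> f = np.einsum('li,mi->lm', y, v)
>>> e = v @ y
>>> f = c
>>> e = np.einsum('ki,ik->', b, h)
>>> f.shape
()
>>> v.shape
(23, 5)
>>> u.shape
(5, 5)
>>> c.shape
()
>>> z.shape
(23, 5)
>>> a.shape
(5, 5)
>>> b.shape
(31, 5)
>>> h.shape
(5, 31)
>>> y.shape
(5, 5)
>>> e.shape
()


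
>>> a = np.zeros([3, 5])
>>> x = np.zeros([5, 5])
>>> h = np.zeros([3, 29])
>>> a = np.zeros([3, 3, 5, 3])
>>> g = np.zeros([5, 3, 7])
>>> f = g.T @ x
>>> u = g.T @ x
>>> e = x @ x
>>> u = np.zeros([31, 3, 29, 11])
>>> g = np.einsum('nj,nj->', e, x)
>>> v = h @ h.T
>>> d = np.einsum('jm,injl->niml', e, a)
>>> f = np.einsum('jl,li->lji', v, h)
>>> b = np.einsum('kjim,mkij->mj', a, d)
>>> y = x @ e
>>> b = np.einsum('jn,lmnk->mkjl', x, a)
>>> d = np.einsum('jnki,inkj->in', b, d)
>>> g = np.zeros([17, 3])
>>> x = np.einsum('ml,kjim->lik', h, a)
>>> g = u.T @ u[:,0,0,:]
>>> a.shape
(3, 3, 5, 3)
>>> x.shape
(29, 5, 3)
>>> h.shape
(3, 29)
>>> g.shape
(11, 29, 3, 11)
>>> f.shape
(3, 3, 29)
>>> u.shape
(31, 3, 29, 11)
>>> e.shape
(5, 5)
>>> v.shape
(3, 3)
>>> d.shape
(3, 3)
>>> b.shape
(3, 3, 5, 3)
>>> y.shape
(5, 5)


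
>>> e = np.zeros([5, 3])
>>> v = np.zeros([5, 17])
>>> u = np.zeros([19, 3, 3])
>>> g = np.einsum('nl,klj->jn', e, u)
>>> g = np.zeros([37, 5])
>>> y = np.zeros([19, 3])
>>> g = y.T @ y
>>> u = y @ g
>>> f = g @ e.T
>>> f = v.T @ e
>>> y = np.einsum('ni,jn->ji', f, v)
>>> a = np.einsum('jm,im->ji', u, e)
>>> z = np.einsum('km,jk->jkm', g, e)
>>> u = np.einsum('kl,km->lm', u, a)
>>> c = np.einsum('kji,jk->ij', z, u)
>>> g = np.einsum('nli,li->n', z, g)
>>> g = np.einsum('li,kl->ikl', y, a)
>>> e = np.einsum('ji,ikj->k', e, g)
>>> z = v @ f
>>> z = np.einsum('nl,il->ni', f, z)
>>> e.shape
(19,)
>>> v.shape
(5, 17)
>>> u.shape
(3, 5)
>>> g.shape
(3, 19, 5)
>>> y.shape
(5, 3)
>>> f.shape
(17, 3)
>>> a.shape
(19, 5)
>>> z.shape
(17, 5)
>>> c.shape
(3, 3)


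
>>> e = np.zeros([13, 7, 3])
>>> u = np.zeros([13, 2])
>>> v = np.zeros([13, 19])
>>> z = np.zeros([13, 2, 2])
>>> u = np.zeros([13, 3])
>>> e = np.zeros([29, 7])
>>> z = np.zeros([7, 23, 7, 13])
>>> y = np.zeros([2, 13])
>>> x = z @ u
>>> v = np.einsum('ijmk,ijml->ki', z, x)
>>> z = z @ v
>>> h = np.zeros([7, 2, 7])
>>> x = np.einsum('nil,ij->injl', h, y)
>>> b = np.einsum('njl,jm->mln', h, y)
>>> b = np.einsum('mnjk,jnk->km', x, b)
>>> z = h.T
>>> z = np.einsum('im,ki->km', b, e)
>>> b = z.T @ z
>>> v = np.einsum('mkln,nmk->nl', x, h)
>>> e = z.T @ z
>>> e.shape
(2, 2)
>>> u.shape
(13, 3)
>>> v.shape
(7, 13)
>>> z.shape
(29, 2)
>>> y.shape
(2, 13)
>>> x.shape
(2, 7, 13, 7)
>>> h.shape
(7, 2, 7)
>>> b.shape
(2, 2)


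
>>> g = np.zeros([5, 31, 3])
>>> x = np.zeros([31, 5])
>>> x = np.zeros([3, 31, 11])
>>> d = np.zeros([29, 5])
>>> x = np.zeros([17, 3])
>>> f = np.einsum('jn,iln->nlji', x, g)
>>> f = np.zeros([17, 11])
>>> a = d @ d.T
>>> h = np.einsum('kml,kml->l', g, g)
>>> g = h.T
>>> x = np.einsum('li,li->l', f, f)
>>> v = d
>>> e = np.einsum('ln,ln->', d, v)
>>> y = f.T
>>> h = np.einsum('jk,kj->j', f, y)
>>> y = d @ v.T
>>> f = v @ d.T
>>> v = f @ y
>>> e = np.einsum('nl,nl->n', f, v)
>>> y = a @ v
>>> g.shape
(3,)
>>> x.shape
(17,)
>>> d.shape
(29, 5)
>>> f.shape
(29, 29)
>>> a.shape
(29, 29)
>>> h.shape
(17,)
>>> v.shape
(29, 29)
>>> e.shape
(29,)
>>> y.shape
(29, 29)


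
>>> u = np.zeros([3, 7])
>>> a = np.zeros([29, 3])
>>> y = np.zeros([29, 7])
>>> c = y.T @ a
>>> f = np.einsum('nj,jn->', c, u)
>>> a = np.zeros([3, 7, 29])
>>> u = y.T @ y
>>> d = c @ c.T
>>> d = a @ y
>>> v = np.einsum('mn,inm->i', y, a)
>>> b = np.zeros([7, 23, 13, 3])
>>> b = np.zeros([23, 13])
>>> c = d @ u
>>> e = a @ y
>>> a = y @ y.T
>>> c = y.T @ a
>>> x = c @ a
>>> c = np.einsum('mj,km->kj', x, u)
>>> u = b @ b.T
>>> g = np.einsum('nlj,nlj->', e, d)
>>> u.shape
(23, 23)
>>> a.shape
(29, 29)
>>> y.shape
(29, 7)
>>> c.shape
(7, 29)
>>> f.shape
()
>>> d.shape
(3, 7, 7)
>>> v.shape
(3,)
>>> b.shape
(23, 13)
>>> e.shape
(3, 7, 7)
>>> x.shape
(7, 29)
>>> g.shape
()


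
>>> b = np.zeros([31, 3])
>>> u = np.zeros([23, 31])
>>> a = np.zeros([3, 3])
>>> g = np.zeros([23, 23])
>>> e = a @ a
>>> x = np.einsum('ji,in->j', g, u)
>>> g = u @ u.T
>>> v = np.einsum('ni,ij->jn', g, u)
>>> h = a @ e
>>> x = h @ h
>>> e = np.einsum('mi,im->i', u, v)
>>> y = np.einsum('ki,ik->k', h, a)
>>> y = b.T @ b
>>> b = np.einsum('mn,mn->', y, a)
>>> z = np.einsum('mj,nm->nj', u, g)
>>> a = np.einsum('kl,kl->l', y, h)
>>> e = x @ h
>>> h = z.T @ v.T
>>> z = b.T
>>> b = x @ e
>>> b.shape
(3, 3)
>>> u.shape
(23, 31)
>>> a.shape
(3,)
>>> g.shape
(23, 23)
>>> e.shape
(3, 3)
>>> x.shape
(3, 3)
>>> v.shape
(31, 23)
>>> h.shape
(31, 31)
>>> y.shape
(3, 3)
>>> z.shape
()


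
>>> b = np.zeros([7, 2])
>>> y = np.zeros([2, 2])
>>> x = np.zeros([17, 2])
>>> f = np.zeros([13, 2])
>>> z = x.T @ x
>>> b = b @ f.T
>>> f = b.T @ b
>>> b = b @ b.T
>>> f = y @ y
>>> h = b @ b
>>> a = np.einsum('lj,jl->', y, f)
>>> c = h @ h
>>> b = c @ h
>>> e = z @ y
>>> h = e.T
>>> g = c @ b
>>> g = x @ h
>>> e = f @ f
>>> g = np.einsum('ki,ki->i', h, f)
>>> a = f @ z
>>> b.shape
(7, 7)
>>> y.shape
(2, 2)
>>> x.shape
(17, 2)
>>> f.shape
(2, 2)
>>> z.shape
(2, 2)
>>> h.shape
(2, 2)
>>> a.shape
(2, 2)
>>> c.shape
(7, 7)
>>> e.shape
(2, 2)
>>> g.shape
(2,)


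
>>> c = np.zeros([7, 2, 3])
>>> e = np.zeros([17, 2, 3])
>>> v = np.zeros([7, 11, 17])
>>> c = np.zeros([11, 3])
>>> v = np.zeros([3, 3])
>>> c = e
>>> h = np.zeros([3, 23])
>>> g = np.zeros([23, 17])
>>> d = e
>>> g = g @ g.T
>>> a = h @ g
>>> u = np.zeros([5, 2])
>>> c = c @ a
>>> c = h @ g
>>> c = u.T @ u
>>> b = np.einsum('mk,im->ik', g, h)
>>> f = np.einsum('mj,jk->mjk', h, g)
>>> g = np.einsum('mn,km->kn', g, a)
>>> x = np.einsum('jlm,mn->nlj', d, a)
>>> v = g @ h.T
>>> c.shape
(2, 2)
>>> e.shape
(17, 2, 3)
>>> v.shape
(3, 3)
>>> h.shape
(3, 23)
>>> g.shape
(3, 23)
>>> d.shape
(17, 2, 3)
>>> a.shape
(3, 23)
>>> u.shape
(5, 2)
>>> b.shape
(3, 23)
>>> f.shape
(3, 23, 23)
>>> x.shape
(23, 2, 17)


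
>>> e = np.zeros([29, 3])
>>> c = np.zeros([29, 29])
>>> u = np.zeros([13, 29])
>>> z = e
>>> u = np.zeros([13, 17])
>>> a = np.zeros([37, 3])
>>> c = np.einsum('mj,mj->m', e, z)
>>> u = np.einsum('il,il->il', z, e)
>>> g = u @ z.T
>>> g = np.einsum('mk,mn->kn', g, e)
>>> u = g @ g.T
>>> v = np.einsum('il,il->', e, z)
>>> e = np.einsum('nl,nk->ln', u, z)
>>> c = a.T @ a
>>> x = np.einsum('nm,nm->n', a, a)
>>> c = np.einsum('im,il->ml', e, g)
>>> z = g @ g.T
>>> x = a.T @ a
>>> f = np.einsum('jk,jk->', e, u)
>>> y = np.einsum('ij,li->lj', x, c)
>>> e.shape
(29, 29)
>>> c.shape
(29, 3)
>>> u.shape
(29, 29)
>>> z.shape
(29, 29)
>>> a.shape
(37, 3)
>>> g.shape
(29, 3)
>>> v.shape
()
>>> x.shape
(3, 3)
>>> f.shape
()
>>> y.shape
(29, 3)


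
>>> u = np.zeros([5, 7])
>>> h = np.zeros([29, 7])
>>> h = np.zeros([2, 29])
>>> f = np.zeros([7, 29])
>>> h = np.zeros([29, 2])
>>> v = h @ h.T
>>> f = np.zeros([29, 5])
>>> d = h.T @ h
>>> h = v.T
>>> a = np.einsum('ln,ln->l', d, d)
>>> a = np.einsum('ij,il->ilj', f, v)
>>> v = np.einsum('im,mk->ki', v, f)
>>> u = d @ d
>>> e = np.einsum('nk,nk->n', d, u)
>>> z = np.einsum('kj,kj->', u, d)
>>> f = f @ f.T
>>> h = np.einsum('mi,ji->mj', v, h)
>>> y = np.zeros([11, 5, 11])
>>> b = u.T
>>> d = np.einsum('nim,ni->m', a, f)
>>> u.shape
(2, 2)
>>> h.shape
(5, 29)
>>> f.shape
(29, 29)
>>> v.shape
(5, 29)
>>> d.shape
(5,)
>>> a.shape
(29, 29, 5)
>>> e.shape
(2,)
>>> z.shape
()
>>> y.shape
(11, 5, 11)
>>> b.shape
(2, 2)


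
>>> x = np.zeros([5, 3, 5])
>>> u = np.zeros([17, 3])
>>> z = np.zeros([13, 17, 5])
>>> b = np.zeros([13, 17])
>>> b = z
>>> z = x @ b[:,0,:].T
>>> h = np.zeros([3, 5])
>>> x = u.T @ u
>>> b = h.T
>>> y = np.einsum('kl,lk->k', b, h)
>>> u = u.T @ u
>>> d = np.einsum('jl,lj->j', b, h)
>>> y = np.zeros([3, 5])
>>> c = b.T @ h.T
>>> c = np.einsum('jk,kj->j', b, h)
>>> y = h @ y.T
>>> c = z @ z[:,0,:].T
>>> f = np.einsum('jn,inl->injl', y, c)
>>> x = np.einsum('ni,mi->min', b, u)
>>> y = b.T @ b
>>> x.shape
(3, 3, 5)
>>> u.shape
(3, 3)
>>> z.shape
(5, 3, 13)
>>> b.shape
(5, 3)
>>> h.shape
(3, 5)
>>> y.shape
(3, 3)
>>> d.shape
(5,)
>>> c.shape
(5, 3, 5)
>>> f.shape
(5, 3, 3, 5)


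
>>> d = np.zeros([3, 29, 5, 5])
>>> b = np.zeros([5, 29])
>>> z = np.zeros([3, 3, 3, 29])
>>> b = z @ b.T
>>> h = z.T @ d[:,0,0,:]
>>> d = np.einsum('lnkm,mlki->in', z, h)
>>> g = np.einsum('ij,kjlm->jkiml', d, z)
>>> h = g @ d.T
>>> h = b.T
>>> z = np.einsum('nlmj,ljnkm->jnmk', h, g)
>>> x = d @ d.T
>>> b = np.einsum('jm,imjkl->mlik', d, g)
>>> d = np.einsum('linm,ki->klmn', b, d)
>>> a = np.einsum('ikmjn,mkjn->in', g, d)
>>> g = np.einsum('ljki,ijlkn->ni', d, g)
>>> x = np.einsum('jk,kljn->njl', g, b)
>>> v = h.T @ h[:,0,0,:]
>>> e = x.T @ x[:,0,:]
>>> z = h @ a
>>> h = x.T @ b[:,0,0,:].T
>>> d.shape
(5, 3, 29, 3)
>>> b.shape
(3, 3, 3, 29)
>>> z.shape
(5, 3, 3, 3)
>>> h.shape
(3, 3, 3)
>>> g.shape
(3, 3)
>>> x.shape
(29, 3, 3)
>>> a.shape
(3, 3)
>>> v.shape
(3, 3, 3, 3)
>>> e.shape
(3, 3, 3)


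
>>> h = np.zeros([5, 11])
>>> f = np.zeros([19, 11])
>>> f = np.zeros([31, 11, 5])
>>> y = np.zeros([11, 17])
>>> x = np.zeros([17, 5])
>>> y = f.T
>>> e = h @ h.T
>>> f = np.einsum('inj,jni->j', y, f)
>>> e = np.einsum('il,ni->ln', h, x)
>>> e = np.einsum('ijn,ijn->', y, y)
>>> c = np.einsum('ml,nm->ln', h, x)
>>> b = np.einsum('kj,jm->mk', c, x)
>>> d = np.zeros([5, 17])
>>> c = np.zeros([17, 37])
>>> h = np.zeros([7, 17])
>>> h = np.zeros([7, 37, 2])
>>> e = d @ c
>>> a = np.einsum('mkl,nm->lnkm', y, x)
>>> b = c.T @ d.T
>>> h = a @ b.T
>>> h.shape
(31, 17, 11, 37)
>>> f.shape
(31,)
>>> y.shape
(5, 11, 31)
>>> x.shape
(17, 5)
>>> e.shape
(5, 37)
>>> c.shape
(17, 37)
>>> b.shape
(37, 5)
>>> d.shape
(5, 17)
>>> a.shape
(31, 17, 11, 5)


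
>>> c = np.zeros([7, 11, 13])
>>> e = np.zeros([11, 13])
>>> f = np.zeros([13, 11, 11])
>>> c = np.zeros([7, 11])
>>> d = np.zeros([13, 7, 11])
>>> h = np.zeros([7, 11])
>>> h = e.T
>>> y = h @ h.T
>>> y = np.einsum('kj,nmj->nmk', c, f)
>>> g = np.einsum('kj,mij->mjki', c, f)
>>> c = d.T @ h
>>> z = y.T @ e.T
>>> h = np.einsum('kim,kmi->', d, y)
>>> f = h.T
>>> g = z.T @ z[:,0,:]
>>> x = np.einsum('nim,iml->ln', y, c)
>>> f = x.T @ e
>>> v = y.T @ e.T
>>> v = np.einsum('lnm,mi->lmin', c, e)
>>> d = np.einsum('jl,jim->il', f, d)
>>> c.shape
(11, 7, 11)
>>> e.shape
(11, 13)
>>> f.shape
(13, 13)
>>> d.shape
(7, 13)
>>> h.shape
()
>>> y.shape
(13, 11, 7)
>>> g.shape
(11, 11, 11)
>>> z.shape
(7, 11, 11)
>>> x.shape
(11, 13)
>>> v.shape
(11, 11, 13, 7)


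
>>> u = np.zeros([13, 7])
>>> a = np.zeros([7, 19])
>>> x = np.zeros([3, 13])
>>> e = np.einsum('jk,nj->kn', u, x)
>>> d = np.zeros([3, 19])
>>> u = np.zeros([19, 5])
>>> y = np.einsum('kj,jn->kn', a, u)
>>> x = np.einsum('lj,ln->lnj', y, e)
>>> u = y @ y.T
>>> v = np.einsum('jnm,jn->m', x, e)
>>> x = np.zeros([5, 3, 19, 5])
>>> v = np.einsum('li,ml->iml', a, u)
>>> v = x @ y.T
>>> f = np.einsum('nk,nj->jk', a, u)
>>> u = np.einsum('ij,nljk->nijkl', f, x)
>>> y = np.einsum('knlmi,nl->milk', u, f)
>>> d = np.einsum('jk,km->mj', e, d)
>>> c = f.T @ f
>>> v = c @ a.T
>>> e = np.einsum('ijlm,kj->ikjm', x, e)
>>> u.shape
(5, 7, 19, 5, 3)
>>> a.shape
(7, 19)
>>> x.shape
(5, 3, 19, 5)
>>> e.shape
(5, 7, 3, 5)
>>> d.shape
(19, 7)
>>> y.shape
(5, 3, 19, 5)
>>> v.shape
(19, 7)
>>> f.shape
(7, 19)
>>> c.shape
(19, 19)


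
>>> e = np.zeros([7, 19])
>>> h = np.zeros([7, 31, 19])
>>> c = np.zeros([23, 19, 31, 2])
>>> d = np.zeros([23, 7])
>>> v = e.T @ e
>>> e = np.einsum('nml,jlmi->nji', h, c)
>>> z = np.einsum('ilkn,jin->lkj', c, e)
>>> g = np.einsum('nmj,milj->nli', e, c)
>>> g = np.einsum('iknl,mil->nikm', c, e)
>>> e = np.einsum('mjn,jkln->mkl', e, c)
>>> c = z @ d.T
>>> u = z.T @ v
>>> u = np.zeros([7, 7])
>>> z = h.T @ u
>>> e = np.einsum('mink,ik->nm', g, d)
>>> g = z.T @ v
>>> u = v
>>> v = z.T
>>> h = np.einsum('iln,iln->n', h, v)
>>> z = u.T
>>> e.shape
(19, 31)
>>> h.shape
(19,)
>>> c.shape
(19, 31, 23)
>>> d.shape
(23, 7)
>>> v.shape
(7, 31, 19)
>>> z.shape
(19, 19)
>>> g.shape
(7, 31, 19)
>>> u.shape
(19, 19)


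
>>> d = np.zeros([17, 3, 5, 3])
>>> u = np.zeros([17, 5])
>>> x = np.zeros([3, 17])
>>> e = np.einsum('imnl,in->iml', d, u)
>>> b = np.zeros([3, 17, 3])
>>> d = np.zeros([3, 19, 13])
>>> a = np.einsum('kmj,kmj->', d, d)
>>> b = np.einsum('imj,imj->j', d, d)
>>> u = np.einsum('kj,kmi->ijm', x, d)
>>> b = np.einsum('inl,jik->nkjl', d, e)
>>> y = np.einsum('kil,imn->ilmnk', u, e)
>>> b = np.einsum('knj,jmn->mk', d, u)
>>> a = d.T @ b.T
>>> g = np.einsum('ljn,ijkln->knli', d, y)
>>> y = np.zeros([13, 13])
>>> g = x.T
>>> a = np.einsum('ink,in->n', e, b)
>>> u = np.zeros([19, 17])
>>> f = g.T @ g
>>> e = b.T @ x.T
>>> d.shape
(3, 19, 13)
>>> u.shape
(19, 17)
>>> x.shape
(3, 17)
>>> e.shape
(3, 3)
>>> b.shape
(17, 3)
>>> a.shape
(3,)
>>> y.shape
(13, 13)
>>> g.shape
(17, 3)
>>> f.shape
(3, 3)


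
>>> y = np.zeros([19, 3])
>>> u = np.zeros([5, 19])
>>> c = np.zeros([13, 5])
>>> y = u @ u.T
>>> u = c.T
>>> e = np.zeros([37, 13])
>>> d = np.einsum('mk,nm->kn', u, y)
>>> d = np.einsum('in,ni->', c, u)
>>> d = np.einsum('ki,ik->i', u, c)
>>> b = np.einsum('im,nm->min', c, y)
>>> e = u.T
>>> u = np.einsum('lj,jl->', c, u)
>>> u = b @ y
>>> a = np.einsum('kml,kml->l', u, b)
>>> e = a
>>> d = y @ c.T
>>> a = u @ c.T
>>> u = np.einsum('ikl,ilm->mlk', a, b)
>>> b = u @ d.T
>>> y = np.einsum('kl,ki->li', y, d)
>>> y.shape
(5, 13)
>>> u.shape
(5, 13, 13)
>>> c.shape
(13, 5)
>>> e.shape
(5,)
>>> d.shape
(5, 13)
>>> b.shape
(5, 13, 5)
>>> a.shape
(5, 13, 13)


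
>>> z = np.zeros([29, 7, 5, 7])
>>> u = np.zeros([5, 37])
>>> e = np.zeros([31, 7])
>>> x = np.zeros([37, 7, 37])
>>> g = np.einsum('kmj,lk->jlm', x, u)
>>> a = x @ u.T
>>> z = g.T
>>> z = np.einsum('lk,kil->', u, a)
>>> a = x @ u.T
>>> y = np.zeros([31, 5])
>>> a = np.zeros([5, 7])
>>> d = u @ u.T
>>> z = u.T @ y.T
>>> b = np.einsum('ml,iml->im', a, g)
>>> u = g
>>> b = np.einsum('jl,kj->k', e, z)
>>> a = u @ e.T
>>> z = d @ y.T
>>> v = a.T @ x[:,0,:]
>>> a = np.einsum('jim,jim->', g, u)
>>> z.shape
(5, 31)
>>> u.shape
(37, 5, 7)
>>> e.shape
(31, 7)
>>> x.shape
(37, 7, 37)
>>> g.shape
(37, 5, 7)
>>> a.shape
()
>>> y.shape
(31, 5)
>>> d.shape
(5, 5)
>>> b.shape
(37,)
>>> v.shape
(31, 5, 37)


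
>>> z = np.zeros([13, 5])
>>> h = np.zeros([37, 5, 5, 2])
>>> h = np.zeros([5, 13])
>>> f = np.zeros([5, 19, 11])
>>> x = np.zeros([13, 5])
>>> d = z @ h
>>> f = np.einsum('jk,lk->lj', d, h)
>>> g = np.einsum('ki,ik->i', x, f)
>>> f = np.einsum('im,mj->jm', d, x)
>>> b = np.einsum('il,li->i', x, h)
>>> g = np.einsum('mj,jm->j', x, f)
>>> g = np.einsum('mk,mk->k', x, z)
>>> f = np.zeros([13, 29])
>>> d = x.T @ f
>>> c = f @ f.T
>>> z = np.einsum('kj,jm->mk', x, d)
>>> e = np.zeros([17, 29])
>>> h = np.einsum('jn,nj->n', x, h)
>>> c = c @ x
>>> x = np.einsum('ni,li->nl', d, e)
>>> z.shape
(29, 13)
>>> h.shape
(5,)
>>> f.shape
(13, 29)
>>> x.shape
(5, 17)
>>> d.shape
(5, 29)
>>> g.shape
(5,)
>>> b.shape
(13,)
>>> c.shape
(13, 5)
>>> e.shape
(17, 29)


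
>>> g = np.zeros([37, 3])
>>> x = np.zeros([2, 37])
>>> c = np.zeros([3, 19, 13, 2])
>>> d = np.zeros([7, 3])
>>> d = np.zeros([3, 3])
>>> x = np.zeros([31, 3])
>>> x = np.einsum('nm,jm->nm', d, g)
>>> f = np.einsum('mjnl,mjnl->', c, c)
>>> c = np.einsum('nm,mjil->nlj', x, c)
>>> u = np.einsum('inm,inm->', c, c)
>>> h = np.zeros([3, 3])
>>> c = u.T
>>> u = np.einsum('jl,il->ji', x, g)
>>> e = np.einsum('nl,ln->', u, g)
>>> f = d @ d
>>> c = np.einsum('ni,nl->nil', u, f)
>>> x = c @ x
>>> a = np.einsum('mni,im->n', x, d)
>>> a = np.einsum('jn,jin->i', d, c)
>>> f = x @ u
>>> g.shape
(37, 3)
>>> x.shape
(3, 37, 3)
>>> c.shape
(3, 37, 3)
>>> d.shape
(3, 3)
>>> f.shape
(3, 37, 37)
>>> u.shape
(3, 37)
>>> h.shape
(3, 3)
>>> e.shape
()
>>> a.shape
(37,)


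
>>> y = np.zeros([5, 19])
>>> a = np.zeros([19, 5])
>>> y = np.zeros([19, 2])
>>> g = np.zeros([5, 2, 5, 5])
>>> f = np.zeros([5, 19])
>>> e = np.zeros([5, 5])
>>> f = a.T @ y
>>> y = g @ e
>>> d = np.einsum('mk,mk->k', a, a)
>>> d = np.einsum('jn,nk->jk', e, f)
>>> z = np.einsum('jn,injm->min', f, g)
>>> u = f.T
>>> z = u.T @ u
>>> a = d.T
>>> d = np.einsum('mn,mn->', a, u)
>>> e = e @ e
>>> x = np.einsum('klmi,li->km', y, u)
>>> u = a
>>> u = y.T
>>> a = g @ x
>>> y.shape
(5, 2, 5, 5)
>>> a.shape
(5, 2, 5, 5)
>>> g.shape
(5, 2, 5, 5)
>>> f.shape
(5, 2)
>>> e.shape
(5, 5)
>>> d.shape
()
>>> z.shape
(5, 5)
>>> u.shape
(5, 5, 2, 5)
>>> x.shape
(5, 5)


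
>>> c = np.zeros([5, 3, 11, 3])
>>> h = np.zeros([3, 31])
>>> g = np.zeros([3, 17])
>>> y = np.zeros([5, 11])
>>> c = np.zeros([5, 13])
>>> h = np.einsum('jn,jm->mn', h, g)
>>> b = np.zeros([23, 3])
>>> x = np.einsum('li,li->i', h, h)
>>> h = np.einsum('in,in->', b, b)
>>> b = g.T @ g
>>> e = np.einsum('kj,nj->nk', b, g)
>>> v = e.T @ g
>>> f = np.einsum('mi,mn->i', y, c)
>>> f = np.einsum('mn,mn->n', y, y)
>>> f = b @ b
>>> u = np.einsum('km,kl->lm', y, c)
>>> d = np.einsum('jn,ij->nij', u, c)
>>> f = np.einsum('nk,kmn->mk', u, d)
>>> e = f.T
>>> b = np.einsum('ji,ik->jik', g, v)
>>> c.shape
(5, 13)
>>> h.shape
()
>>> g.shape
(3, 17)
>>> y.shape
(5, 11)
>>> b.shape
(3, 17, 17)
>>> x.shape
(31,)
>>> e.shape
(11, 5)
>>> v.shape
(17, 17)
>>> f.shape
(5, 11)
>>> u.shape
(13, 11)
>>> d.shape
(11, 5, 13)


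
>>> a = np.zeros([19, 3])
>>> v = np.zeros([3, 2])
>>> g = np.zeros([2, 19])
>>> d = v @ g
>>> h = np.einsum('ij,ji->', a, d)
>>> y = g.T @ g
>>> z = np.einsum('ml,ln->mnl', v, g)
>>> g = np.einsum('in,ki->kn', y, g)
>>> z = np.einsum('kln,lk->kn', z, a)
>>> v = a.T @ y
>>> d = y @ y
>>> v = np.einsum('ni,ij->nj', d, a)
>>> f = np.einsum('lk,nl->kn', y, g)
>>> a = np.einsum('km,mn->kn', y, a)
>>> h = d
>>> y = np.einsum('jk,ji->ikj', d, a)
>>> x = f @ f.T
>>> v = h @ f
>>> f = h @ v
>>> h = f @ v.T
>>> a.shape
(19, 3)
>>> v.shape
(19, 2)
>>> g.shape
(2, 19)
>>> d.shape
(19, 19)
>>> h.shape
(19, 19)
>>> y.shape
(3, 19, 19)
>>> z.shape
(3, 2)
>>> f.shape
(19, 2)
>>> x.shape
(19, 19)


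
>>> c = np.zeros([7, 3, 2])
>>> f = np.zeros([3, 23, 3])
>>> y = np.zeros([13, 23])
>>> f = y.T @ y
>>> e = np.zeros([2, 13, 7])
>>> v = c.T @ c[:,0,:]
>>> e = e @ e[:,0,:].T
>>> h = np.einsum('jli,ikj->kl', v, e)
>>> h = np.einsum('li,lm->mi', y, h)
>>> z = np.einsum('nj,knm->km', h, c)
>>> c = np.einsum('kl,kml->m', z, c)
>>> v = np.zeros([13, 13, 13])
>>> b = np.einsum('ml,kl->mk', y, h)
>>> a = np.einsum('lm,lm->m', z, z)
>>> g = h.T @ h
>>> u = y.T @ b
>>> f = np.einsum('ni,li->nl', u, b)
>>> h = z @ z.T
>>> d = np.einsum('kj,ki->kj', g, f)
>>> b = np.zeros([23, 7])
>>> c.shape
(3,)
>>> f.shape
(23, 13)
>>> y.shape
(13, 23)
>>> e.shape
(2, 13, 2)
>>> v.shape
(13, 13, 13)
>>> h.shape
(7, 7)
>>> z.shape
(7, 2)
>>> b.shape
(23, 7)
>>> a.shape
(2,)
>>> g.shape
(23, 23)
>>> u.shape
(23, 3)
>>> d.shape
(23, 23)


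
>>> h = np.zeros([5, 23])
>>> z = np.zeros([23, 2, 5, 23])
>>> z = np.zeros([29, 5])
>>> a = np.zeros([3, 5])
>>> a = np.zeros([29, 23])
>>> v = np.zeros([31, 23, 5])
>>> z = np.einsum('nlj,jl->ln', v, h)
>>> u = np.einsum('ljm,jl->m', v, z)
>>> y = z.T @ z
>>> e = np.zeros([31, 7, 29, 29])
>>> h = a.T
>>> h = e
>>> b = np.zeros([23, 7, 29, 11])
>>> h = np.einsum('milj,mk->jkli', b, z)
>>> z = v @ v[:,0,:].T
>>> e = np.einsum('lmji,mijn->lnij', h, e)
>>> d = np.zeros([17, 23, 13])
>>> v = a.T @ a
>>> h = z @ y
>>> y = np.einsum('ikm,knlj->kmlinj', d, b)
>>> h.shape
(31, 23, 31)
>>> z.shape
(31, 23, 31)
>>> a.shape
(29, 23)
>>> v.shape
(23, 23)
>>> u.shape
(5,)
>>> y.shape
(23, 13, 29, 17, 7, 11)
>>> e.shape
(11, 29, 7, 29)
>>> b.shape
(23, 7, 29, 11)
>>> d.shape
(17, 23, 13)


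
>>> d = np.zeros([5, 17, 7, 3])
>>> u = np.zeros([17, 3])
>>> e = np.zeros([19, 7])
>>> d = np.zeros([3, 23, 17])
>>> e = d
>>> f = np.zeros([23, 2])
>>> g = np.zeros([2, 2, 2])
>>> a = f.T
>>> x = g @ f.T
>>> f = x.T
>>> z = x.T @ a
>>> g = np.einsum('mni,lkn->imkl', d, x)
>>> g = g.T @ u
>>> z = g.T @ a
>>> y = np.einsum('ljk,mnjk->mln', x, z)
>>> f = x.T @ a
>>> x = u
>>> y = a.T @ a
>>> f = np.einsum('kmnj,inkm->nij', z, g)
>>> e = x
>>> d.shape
(3, 23, 17)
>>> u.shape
(17, 3)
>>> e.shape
(17, 3)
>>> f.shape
(2, 2, 23)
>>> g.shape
(2, 2, 3, 3)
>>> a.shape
(2, 23)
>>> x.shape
(17, 3)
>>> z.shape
(3, 3, 2, 23)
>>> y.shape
(23, 23)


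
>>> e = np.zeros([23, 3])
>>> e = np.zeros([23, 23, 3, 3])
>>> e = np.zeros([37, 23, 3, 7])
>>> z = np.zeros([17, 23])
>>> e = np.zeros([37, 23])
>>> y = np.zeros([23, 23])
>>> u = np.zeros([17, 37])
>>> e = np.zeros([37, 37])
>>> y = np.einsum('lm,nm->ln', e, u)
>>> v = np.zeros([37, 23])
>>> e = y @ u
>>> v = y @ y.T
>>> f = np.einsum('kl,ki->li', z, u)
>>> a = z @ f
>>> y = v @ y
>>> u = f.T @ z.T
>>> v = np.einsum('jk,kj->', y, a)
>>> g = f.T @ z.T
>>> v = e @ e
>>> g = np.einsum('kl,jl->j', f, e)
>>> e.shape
(37, 37)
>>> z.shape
(17, 23)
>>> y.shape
(37, 17)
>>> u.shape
(37, 17)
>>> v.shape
(37, 37)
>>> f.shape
(23, 37)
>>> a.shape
(17, 37)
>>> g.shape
(37,)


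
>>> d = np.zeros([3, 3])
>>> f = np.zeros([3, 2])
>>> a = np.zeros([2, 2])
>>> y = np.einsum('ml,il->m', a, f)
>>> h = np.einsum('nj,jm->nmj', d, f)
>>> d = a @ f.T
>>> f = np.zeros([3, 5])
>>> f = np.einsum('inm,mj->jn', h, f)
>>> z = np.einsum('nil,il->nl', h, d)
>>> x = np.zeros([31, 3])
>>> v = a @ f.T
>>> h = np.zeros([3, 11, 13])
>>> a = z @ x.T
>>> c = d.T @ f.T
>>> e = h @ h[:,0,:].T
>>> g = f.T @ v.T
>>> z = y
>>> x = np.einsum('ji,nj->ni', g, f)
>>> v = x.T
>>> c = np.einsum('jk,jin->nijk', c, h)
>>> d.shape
(2, 3)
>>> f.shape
(5, 2)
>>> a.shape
(3, 31)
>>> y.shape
(2,)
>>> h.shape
(3, 11, 13)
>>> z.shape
(2,)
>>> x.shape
(5, 2)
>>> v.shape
(2, 5)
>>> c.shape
(13, 11, 3, 5)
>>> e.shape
(3, 11, 3)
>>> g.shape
(2, 2)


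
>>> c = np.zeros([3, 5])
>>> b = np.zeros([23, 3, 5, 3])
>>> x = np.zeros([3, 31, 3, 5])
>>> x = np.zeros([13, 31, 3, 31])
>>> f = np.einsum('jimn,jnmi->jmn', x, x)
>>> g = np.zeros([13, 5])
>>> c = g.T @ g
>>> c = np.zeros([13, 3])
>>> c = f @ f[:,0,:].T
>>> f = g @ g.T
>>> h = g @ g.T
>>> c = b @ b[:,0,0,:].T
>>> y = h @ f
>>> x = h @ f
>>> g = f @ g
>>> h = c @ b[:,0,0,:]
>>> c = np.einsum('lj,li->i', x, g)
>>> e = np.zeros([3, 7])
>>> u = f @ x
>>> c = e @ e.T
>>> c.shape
(3, 3)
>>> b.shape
(23, 3, 5, 3)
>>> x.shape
(13, 13)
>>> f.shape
(13, 13)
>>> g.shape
(13, 5)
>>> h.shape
(23, 3, 5, 3)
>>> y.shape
(13, 13)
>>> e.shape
(3, 7)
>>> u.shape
(13, 13)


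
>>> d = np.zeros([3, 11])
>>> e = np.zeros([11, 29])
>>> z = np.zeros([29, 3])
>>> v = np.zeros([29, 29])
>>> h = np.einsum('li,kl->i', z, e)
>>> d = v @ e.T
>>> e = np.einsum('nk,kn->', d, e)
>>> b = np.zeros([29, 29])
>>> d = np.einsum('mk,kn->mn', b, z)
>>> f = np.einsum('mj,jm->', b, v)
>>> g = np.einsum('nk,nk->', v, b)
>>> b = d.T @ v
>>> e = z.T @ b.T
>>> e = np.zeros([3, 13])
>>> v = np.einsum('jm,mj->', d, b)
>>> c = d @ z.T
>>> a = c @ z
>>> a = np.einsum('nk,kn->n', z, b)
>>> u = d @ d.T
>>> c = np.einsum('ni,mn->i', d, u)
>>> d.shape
(29, 3)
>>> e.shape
(3, 13)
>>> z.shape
(29, 3)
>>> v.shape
()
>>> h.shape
(3,)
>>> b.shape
(3, 29)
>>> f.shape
()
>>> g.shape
()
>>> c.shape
(3,)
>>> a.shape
(29,)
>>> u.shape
(29, 29)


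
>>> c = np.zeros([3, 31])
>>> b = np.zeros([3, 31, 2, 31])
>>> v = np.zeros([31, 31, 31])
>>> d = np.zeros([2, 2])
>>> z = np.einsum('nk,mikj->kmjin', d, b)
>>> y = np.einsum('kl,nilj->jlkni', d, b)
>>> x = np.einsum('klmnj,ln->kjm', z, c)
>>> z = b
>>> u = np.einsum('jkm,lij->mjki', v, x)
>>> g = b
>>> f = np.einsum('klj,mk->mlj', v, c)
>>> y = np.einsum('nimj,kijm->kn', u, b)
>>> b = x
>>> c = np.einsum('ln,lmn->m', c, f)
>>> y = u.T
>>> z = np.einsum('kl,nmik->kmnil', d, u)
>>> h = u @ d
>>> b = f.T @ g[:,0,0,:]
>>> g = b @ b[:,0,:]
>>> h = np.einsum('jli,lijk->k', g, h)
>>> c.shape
(31,)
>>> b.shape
(31, 31, 31)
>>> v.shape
(31, 31, 31)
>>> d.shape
(2, 2)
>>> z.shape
(2, 31, 31, 31, 2)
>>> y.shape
(2, 31, 31, 31)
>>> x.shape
(2, 2, 31)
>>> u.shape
(31, 31, 31, 2)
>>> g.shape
(31, 31, 31)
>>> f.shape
(3, 31, 31)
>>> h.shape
(2,)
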